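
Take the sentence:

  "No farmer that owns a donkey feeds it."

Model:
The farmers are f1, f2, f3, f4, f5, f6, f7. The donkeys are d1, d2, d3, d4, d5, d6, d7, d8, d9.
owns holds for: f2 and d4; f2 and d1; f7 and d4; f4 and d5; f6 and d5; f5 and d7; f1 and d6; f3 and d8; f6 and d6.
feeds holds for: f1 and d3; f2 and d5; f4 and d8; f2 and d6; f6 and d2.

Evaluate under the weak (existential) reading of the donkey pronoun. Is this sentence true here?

"it" takes "a donkey" as antecedent — a donkey pronoun bound across the clause boundary.
Truth condition: for no (f,d) with owns(f,d) does feeds(f,d) hold.
Restrictor pairs — does the scope hold? (f1,d6):fails  (f2,d1):fails  (f2,d4):fails  (f3,d8):fails  (f4,d5):fails  (f5,d7):fails  (f6,d5):fails  (f6,d6):fails  (f7,d4):fails
Scope holds for no restrictor pair, so the sentence is true.

True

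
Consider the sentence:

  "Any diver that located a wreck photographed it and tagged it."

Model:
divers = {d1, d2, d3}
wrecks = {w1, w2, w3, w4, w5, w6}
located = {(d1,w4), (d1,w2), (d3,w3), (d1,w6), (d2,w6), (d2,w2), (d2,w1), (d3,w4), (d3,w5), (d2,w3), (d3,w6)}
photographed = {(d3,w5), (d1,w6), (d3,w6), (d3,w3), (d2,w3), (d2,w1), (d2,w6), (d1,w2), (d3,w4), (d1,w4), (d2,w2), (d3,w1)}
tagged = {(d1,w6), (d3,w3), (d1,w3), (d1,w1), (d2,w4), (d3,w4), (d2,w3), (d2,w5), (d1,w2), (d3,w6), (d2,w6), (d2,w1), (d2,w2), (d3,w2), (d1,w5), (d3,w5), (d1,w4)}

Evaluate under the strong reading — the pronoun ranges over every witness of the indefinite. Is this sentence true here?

True

"it" takes "a wreck" as antecedent — a donkey pronoun bound across the clause boundary.
Strong reading: for every (d,w) with located(d,w), photographed(d,w) ∧ tagged(d,w).
Restrictor pairs: (d1,w2) ✓  (d1,w4) ✓  (d1,w6) ✓  (d2,w1) ✓  (d2,w2) ✓  (d2,w3) ✓  (d2,w6) ✓  (d3,w3) ✓  (d3,w4) ✓  (d3,w5) ✓  (d3,w6) ✓
Every restrictor pair satisfies the scope.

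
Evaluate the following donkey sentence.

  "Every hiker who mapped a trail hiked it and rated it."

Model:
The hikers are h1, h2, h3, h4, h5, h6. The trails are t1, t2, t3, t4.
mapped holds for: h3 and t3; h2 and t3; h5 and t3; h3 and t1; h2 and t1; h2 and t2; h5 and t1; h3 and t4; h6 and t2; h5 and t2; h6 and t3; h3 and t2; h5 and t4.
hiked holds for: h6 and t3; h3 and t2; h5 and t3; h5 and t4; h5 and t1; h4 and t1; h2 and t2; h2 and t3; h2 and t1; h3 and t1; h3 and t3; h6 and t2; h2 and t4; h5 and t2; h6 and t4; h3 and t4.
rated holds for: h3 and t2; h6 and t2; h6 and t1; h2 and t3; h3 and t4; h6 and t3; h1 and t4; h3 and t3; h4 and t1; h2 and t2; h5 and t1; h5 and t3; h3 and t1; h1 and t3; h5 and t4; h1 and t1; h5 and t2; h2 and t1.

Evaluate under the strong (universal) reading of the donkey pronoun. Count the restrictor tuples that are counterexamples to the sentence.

0

"it" takes "a trail" as antecedent — a donkey pronoun bound across the clause boundary.
Strong reading: for every (h,t) with mapped(h,t), hiked(h,t) ∧ rated(h,t).
Restrictor pairs: (h2,t1) ✓  (h2,t2) ✓  (h2,t3) ✓  (h3,t1) ✓  (h3,t2) ✓  (h3,t3) ✓  (h3,t4) ✓  (h5,t1) ✓  (h5,t2) ✓  (h5,t3) ✓  (h5,t4) ✓  (h6,t2) ✓  (h6,t3) ✓
Counterexamples (restrictor pairs failing the scope): 0.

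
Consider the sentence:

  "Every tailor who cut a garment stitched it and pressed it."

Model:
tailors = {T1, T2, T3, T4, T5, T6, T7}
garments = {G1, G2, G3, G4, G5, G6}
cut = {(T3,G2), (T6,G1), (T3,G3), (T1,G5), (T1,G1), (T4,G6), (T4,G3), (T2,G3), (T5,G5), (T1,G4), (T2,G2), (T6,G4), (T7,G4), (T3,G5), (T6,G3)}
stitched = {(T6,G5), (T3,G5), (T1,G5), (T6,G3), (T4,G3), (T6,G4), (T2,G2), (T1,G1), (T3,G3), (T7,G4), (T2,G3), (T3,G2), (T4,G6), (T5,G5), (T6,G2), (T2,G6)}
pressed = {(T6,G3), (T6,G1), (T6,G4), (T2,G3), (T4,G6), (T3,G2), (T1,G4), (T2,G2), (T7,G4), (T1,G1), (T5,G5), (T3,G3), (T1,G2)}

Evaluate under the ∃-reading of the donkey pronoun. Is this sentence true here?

True

"it" takes "a garment" as antecedent — a donkey pronoun bound across the clause boundary.
Weak reading: every tailor t with some cut-garment has at least one cut-garment g such that stitched(t,g) ∧ pressed(t,g).
Per tailor: T1:✓  T2:✓  T3:✓  T4:✓  T5:✓  T6:✓  T7:✓
Every tailor in the restrictor has a witness.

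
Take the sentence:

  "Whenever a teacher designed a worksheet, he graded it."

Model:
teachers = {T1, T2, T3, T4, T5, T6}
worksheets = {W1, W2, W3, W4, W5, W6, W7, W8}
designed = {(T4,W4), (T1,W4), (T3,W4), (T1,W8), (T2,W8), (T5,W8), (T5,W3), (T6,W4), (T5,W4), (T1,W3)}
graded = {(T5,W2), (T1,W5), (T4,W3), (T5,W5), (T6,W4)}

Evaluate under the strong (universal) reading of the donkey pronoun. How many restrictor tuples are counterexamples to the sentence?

"it" takes "a worksheet" as antecedent — a donkey pronoun bound across the clause boundary.
Strong reading: for every (t,w) with designed(t,w), graded(t,w).
Restrictor pairs: (T1,W3) ✗  (T1,W4) ✗  (T1,W8) ✗  (T2,W8) ✗  (T3,W4) ✗  (T4,W4) ✗  (T5,W3) ✗  (T5,W4) ✗  (T5,W8) ✗  (T6,W4) ✓
Counterexamples (restrictor pairs failing the scope): 9.

9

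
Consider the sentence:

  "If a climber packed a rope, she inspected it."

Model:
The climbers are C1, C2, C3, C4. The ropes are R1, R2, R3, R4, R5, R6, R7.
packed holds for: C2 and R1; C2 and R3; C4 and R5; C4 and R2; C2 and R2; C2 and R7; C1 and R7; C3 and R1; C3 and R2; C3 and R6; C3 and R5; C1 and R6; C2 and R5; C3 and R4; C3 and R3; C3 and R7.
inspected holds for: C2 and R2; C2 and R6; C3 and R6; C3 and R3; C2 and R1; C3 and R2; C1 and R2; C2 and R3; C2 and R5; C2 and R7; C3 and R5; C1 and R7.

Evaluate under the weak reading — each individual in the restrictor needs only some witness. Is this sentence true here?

"it" takes "a rope" as antecedent — a donkey pronoun bound across the clause boundary.
Weak reading: every climber c with some packed-rope has at least one packed-rope r such that inspected(c,r).
Per climber: C1:✓  C2:✓  C3:✓  C4:✗
C4 has no witness among its packed-ropes.

False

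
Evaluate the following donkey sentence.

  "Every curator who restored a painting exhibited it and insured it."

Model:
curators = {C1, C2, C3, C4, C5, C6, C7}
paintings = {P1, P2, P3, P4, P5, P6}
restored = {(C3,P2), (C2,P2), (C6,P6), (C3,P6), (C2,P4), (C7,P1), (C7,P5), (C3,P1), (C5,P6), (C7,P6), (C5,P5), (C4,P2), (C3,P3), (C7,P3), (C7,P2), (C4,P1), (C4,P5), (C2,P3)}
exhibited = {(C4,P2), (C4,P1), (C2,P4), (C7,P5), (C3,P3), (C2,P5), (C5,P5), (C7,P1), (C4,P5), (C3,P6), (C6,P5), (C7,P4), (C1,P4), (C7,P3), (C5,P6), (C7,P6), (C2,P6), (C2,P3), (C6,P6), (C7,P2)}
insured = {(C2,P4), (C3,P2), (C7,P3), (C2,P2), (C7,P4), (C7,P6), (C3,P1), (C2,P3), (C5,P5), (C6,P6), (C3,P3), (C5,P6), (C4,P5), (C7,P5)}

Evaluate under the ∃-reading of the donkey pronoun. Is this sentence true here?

"it" takes "a painting" as antecedent — a donkey pronoun bound across the clause boundary.
Weak reading: every curator c with some restored-painting has at least one restored-painting p such that exhibited(c,p) ∧ insured(c,p).
Per curator: C2:✓  C3:✓  C4:✓  C5:✓  C6:✓  C7:✓
Every curator in the restrictor has a witness.

True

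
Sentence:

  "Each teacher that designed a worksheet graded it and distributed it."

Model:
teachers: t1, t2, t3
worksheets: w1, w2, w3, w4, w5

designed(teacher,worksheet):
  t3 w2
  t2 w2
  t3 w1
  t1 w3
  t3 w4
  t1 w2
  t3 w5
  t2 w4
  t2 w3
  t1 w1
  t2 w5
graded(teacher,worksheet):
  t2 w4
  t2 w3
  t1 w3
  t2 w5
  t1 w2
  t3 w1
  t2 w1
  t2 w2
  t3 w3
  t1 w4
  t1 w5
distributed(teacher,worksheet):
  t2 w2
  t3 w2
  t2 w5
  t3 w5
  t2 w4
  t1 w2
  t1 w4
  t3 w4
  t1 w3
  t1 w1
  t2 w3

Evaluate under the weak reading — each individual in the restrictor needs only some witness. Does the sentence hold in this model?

"it" takes "a worksheet" as antecedent — a donkey pronoun bound across the clause boundary.
Weak reading: every teacher t with some designed-worksheet has at least one designed-worksheet w such that graded(t,w) ∧ distributed(t,w).
Per teacher: t1:✓  t2:✓  t3:✗
t3 has no witness among its designed-worksheets.

False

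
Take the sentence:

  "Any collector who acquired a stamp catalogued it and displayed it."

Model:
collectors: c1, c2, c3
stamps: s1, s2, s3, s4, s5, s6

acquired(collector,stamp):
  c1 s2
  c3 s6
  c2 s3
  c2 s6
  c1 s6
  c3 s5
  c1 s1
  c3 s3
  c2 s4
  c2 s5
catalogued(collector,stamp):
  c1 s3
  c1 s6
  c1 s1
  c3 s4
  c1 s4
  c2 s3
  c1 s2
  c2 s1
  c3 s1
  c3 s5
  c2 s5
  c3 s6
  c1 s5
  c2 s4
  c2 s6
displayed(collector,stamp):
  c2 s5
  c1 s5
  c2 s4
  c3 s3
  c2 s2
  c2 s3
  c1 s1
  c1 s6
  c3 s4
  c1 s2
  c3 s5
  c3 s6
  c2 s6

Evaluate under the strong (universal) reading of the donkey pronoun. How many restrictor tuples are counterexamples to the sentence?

1

"it" takes "a stamp" as antecedent — a donkey pronoun bound across the clause boundary.
Strong reading: for every (c,s) with acquired(c,s), catalogued(c,s) ∧ displayed(c,s).
Restrictor pairs: (c1,s1) ✓  (c1,s2) ✓  (c1,s6) ✓  (c2,s3) ✓  (c2,s4) ✓  (c2,s5) ✓  (c2,s6) ✓  (c3,s3) ✗  (c3,s5) ✓  (c3,s6) ✓
Counterexamples (restrictor pairs failing the scope): 1.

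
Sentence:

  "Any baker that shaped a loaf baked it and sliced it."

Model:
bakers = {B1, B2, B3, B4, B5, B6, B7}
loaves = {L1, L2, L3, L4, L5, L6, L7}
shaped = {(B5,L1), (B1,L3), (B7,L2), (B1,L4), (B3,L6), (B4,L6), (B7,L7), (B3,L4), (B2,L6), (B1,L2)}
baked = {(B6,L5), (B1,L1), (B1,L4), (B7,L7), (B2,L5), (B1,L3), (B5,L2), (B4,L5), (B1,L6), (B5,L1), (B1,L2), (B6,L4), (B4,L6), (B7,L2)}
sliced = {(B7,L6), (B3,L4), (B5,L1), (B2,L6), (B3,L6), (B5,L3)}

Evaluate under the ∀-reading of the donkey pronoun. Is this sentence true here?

"it" takes "a loaf" as antecedent — a donkey pronoun bound across the clause boundary.
Strong reading: for every (b,l) with shaped(b,l), baked(b,l) ∧ sliced(b,l).
Restrictor pairs: (B1,L2) ✗  (B1,L3) ✗  (B1,L4) ✗  (B2,L6) ✗  (B3,L4) ✗  (B3,L6) ✗  (B4,L6) ✗  (B5,L1) ✓  (B7,L2) ✗  (B7,L7) ✗
Counterexample: (B1,L2) is in shaped but fails the scope.

False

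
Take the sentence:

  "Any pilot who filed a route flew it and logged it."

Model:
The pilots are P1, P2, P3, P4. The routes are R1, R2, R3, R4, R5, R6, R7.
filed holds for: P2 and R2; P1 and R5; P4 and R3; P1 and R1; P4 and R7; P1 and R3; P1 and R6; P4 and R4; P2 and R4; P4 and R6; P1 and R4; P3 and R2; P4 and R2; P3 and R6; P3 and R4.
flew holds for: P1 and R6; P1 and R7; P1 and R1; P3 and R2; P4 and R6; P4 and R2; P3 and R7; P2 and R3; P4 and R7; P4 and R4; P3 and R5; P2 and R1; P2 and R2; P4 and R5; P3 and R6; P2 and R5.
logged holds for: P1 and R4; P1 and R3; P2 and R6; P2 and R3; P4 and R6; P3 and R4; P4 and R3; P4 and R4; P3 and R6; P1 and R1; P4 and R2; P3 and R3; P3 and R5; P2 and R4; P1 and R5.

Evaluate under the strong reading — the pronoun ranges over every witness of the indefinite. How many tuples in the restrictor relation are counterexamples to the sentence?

"it" takes "a route" as antecedent — a donkey pronoun bound across the clause boundary.
Strong reading: for every (p,r) with filed(p,r), flew(p,r) ∧ logged(p,r).
Restrictor pairs: (P1,R1) ✓  (P1,R3) ✗  (P1,R4) ✗  (P1,R5) ✗  (P1,R6) ✗  (P2,R2) ✗  (P2,R4) ✗  (P3,R2) ✗  (P3,R4) ✗  (P3,R6) ✓  (P4,R2) ✓  (P4,R3) ✗  (P4,R4) ✓  (P4,R6) ✓  (P4,R7) ✗
Counterexamples (restrictor pairs failing the scope): 10.

10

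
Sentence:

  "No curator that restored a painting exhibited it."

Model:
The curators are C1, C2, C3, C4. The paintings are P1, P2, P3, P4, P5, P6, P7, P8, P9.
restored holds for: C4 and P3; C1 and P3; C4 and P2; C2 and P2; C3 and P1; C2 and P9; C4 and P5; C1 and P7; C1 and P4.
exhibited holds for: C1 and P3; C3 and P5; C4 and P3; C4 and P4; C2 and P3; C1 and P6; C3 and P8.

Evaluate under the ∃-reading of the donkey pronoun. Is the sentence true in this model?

False

"it" takes "a painting" as antecedent — a donkey pronoun bound across the clause boundary.
Truth condition: for no (c,p) with restored(c,p) does exhibited(c,p) hold.
Restrictor pairs — does the scope hold? (C1,P3):holds  (C1,P4):fails  (C1,P7):fails  (C2,P2):fails  (C2,P9):fails  (C3,P1):fails  (C4,P2):fails  (C4,P3):holds  (C4,P5):fails
Scope holds for 2 pair(s), so the sentence is false.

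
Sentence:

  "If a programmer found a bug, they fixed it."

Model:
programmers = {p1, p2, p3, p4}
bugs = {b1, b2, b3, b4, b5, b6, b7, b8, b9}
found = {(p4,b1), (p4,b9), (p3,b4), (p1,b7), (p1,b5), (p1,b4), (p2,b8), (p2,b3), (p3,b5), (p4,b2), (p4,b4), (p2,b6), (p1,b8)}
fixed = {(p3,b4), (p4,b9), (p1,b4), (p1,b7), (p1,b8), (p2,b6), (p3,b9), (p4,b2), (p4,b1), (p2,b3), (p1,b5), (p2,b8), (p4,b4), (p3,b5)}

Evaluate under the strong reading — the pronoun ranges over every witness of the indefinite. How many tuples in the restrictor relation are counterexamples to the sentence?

0

"it" takes "a bug" as antecedent — a donkey pronoun bound across the clause boundary.
Strong reading: for every (p,b) with found(p,b), fixed(p,b).
Restrictor pairs: (p1,b4) ✓  (p1,b5) ✓  (p1,b7) ✓  (p1,b8) ✓  (p2,b3) ✓  (p2,b6) ✓  (p2,b8) ✓  (p3,b4) ✓  (p3,b5) ✓  (p4,b1) ✓  (p4,b2) ✓  (p4,b4) ✓  (p4,b9) ✓
Counterexamples (restrictor pairs failing the scope): 0.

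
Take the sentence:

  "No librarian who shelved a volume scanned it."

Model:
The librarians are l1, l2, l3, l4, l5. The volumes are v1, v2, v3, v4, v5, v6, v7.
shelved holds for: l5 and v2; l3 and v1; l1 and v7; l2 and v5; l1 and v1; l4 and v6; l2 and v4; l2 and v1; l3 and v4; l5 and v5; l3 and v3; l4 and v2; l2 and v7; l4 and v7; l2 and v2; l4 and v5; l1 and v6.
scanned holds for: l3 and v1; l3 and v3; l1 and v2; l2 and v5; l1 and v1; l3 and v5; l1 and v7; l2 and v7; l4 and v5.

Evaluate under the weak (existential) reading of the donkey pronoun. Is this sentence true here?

"it" takes "a volume" as antecedent — a donkey pronoun bound across the clause boundary.
Truth condition: for no (l,v) with shelved(l,v) does scanned(l,v) hold.
Restrictor pairs — does the scope hold? (l1,v1):holds  (l1,v6):fails  (l1,v7):holds  (l2,v1):fails  (l2,v2):fails  (l2,v4):fails  (l2,v5):holds  (l2,v7):holds  (l3,v1):holds  (l3,v3):holds  (l3,v4):fails  (l4,v2):fails  (l4,v5):holds  (l4,v6):fails  (l4,v7):fails  (l5,v2):fails  (l5,v5):fails
Scope holds for 7 pair(s), so the sentence is false.

False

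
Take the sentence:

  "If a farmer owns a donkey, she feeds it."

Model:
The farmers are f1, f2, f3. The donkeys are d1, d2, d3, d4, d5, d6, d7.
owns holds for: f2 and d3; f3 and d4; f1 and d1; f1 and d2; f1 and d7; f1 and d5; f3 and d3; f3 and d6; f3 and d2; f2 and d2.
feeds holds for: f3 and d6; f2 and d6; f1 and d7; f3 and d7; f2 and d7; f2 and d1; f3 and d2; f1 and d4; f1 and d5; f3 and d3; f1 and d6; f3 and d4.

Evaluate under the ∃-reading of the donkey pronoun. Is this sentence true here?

"it" takes "a donkey" as antecedent — a donkey pronoun bound across the clause boundary.
Weak reading: every farmer f with some owns-donkey has at least one owns-donkey d such that feeds(f,d).
Per farmer: f1:✓  f2:✗  f3:✓
f2 has no witness among its owns-donkeys.

False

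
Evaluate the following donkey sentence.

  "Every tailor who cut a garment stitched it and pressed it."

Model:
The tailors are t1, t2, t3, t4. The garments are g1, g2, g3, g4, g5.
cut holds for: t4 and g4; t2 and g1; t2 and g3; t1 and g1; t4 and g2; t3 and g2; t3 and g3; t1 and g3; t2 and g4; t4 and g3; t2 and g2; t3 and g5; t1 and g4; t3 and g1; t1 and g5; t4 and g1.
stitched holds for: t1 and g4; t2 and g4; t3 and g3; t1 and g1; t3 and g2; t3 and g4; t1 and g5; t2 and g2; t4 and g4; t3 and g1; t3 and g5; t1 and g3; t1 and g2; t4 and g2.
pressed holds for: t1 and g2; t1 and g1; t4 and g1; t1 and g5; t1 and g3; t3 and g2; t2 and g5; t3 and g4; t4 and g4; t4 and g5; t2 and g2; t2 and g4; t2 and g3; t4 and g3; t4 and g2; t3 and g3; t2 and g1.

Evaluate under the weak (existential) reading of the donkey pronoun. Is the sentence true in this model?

"it" takes "a garment" as antecedent — a donkey pronoun bound across the clause boundary.
Weak reading: every tailor t with some cut-garment has at least one cut-garment g such that stitched(t,g) ∧ pressed(t,g).
Per tailor: t1:✓  t2:✓  t3:✓  t4:✓
Every tailor in the restrictor has a witness.

True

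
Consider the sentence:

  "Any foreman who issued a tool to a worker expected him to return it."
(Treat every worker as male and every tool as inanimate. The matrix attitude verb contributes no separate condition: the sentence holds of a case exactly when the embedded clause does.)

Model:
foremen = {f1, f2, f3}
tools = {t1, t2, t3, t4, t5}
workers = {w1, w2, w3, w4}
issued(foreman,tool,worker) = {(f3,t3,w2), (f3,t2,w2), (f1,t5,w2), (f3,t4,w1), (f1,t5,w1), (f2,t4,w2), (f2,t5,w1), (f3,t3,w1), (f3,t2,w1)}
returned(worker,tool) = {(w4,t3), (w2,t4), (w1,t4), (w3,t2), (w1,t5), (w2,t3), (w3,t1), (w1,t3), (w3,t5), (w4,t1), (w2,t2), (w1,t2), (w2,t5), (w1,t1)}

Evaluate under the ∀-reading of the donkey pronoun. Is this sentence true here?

True

"him" takes "a worker" as antecedent and "it" takes "a tool"; both are donkey pronouns co-varying with the restrictor.
Strong reading: for every (f,t,w) with issued(f,t,w), returned(w,t).
Restrictor triples: (f1,t5,w1)→returned(w1,t5) ✓  (f1,t5,w2)→returned(w2,t5) ✓  (f2,t4,w2)→returned(w2,t4) ✓  (f2,t5,w1)→returned(w1,t5) ✓  (f3,t2,w1)→returned(w1,t2) ✓  (f3,t2,w2)→returned(w2,t2) ✓  (f3,t3,w1)→returned(w1,t3) ✓  (f3,t3,w2)→returned(w2,t3) ✓  (f3,t4,w1)→returned(w1,t4) ✓
Every restrictor triple satisfies the scope.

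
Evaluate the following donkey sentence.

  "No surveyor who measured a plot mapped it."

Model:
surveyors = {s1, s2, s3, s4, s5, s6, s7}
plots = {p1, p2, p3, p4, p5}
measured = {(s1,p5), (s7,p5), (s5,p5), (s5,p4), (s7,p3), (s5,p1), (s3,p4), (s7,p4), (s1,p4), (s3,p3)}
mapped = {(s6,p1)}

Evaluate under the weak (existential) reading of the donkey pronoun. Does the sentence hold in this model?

"it" takes "a plot" as antecedent — a donkey pronoun bound across the clause boundary.
Truth condition: for no (s,p) with measured(s,p) does mapped(s,p) hold.
Restrictor pairs — does the scope hold? (s1,p4):fails  (s1,p5):fails  (s3,p3):fails  (s3,p4):fails  (s5,p1):fails  (s5,p4):fails  (s5,p5):fails  (s7,p3):fails  (s7,p4):fails  (s7,p5):fails
Scope holds for no restrictor pair, so the sentence is true.

True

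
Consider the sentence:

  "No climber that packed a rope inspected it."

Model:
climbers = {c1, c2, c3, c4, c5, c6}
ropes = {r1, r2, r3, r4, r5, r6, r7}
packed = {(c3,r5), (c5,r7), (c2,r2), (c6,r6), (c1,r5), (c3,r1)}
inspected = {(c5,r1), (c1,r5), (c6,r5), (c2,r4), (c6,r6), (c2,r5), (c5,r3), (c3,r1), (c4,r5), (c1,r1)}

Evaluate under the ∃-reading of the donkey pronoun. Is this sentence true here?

False

"it" takes "a rope" as antecedent — a donkey pronoun bound across the clause boundary.
Truth condition: for no (c,r) with packed(c,r) does inspected(c,r) hold.
Restrictor pairs — does the scope hold? (c1,r5):holds  (c2,r2):fails  (c3,r1):holds  (c3,r5):fails  (c5,r7):fails  (c6,r6):holds
Scope holds for 3 pair(s), so the sentence is false.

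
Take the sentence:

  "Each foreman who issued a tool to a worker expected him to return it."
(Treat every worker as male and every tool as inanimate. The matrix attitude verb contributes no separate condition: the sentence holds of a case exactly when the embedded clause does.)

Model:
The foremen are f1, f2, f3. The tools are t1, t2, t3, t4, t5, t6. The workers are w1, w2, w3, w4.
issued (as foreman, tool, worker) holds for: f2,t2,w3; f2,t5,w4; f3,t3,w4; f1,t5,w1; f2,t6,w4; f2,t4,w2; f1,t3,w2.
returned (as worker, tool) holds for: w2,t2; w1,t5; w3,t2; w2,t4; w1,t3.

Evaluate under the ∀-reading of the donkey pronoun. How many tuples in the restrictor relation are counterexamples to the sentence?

"him" takes "a worker" as antecedent and "it" takes "a tool"; both are donkey pronouns co-varying with the restrictor.
Strong reading: for every (f,t,w) with issued(f,t,w), returned(w,t).
Restrictor triples: (f1,t3,w2)→returned(w2,t3) ✗  (f1,t5,w1)→returned(w1,t5) ✓  (f2,t2,w3)→returned(w3,t2) ✓  (f2,t4,w2)→returned(w2,t4) ✓  (f2,t5,w4)→returned(w4,t5) ✗  (f2,t6,w4)→returned(w4,t6) ✗  (f3,t3,w4)→returned(w4,t3) ✗
Counterexamples (restrictor triples failing the scope): 4.

4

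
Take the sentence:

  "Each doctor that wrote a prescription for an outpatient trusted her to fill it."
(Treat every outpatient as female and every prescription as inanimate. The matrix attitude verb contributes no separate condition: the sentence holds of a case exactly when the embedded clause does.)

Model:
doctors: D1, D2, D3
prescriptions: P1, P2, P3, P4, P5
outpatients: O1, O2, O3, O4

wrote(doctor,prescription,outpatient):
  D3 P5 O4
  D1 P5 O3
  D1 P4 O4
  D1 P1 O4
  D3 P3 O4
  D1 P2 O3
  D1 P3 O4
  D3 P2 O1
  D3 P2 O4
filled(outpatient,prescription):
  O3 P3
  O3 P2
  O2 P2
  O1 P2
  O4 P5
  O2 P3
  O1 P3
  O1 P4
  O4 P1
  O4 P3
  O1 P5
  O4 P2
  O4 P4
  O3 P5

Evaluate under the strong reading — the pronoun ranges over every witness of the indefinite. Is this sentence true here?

True

"her" takes "an outpatient" as antecedent and "it" takes "a prescription"; both are donkey pronouns co-varying with the restrictor.
Strong reading: for every (d,p,o) with wrote(d,p,o), filled(o,p).
Restrictor triples: (D1,P1,O4)→filled(O4,P1) ✓  (D1,P2,O3)→filled(O3,P2) ✓  (D1,P3,O4)→filled(O4,P3) ✓  (D1,P4,O4)→filled(O4,P4) ✓  (D1,P5,O3)→filled(O3,P5) ✓  (D3,P2,O1)→filled(O1,P2) ✓  (D3,P2,O4)→filled(O4,P2) ✓  (D3,P3,O4)→filled(O4,P3) ✓  (D3,P5,O4)→filled(O4,P5) ✓
Every restrictor triple satisfies the scope.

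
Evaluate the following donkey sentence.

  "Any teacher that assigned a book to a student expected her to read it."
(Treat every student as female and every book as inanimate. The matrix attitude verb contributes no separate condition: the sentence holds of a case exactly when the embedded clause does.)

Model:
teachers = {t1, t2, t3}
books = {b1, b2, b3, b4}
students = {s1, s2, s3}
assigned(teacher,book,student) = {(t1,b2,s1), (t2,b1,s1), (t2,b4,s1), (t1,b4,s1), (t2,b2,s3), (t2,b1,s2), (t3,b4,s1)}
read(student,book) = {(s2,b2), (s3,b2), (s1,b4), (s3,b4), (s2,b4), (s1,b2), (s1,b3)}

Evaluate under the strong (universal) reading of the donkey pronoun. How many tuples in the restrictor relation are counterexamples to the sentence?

2

"her" takes "a student" as antecedent and "it" takes "a book"; both are donkey pronouns co-varying with the restrictor.
Strong reading: for every (t,b,s) with assigned(t,b,s), read(s,b).
Restrictor triples: (t1,b2,s1)→read(s1,b2) ✓  (t1,b4,s1)→read(s1,b4) ✓  (t2,b1,s1)→read(s1,b1) ✗  (t2,b1,s2)→read(s2,b1) ✗  (t2,b2,s3)→read(s3,b2) ✓  (t2,b4,s1)→read(s1,b4) ✓  (t3,b4,s1)→read(s1,b4) ✓
Counterexamples (restrictor triples failing the scope): 2.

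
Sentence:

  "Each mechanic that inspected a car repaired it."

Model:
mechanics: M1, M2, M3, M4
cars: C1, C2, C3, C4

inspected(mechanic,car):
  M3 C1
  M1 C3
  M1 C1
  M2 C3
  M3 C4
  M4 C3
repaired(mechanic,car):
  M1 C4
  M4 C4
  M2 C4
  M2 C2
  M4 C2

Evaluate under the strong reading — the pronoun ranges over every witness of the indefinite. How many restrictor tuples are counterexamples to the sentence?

"it" takes "a car" as antecedent — a donkey pronoun bound across the clause boundary.
Strong reading: for every (m,c) with inspected(m,c), repaired(m,c).
Restrictor pairs: (M1,C1) ✗  (M1,C3) ✗  (M2,C3) ✗  (M3,C1) ✗  (M3,C4) ✗  (M4,C3) ✗
Counterexamples (restrictor pairs failing the scope): 6.

6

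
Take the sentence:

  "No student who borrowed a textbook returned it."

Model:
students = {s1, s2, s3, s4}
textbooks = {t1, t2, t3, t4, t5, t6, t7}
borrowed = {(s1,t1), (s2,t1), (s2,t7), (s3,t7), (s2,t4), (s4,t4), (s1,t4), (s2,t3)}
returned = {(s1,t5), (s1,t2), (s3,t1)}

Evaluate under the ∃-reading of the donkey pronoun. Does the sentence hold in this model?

True

"it" takes "a textbook" as antecedent — a donkey pronoun bound across the clause boundary.
Truth condition: for no (s,t) with borrowed(s,t) does returned(s,t) hold.
Restrictor pairs — does the scope hold? (s1,t1):fails  (s1,t4):fails  (s2,t1):fails  (s2,t3):fails  (s2,t4):fails  (s2,t7):fails  (s3,t7):fails  (s4,t4):fails
Scope holds for no restrictor pair, so the sentence is true.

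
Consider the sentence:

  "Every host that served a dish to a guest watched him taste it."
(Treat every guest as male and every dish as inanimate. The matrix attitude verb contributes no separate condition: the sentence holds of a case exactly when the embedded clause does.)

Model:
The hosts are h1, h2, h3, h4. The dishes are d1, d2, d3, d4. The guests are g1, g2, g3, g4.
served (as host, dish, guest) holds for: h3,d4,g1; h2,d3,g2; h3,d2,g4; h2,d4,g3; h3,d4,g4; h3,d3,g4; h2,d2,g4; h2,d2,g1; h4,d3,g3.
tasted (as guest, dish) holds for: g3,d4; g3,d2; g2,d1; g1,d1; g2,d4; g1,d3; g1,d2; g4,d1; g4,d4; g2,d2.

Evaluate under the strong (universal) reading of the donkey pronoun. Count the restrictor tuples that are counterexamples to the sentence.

6

"him" takes "a guest" as antecedent and "it" takes "a dish"; both are donkey pronouns co-varying with the restrictor.
Strong reading: for every (h,d,g) with served(h,d,g), tasted(g,d).
Restrictor triples: (h2,d2,g1)→tasted(g1,d2) ✓  (h2,d2,g4)→tasted(g4,d2) ✗  (h2,d3,g2)→tasted(g2,d3) ✗  (h2,d4,g3)→tasted(g3,d4) ✓  (h3,d2,g4)→tasted(g4,d2) ✗  (h3,d3,g4)→tasted(g4,d3) ✗  (h3,d4,g1)→tasted(g1,d4) ✗  (h3,d4,g4)→tasted(g4,d4) ✓  (h4,d3,g3)→tasted(g3,d3) ✗
Counterexamples (restrictor triples failing the scope): 6.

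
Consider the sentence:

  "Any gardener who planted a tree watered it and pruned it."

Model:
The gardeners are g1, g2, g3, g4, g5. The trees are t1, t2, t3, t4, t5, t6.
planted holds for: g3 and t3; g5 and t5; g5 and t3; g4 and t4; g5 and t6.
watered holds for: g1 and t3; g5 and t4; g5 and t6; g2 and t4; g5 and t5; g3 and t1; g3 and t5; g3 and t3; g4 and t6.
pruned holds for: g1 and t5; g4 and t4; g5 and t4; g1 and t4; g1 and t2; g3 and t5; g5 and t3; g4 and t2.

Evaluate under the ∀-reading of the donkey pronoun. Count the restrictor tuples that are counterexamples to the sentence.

"it" takes "a tree" as antecedent — a donkey pronoun bound across the clause boundary.
Strong reading: for every (g,t) with planted(g,t), watered(g,t) ∧ pruned(g,t).
Restrictor pairs: (g3,t3) ✗  (g4,t4) ✗  (g5,t3) ✗  (g5,t5) ✗  (g5,t6) ✗
Counterexamples (restrictor pairs failing the scope): 5.

5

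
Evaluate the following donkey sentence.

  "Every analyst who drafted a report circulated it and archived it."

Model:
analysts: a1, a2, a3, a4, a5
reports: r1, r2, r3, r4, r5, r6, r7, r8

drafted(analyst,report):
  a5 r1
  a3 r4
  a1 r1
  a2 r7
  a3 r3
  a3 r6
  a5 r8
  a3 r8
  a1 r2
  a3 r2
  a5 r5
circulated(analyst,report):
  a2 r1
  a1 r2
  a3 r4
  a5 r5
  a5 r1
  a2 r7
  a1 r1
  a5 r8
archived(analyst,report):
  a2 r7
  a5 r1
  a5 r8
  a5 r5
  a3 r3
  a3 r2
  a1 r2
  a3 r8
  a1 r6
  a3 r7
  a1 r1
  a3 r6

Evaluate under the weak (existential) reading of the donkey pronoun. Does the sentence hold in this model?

False

"it" takes "a report" as antecedent — a donkey pronoun bound across the clause boundary.
Weak reading: every analyst a with some drafted-report has at least one drafted-report r such that circulated(a,r) ∧ archived(a,r).
Per analyst: a1:✓  a2:✓  a3:✗  a5:✓
a3 has no witness among its drafted-reports.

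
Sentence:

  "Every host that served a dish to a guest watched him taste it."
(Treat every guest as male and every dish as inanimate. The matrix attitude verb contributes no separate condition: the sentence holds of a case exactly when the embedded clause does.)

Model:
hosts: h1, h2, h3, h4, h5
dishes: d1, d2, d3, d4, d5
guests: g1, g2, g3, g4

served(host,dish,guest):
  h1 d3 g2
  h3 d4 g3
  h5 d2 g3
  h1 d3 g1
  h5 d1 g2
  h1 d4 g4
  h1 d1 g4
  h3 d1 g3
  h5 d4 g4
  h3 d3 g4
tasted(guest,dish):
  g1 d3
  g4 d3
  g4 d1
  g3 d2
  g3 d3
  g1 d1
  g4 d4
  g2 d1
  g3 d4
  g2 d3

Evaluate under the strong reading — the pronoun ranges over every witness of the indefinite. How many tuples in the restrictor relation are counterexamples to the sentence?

"him" takes "a guest" as antecedent and "it" takes "a dish"; both are donkey pronouns co-varying with the restrictor.
Strong reading: for every (h,d,g) with served(h,d,g), tasted(g,d).
Restrictor triples: (h1,d1,g4)→tasted(g4,d1) ✓  (h1,d3,g1)→tasted(g1,d3) ✓  (h1,d3,g2)→tasted(g2,d3) ✓  (h1,d4,g4)→tasted(g4,d4) ✓  (h3,d1,g3)→tasted(g3,d1) ✗  (h3,d3,g4)→tasted(g4,d3) ✓  (h3,d4,g3)→tasted(g3,d4) ✓  (h5,d1,g2)→tasted(g2,d1) ✓  (h5,d2,g3)→tasted(g3,d2) ✓  (h5,d4,g4)→tasted(g4,d4) ✓
Counterexamples (restrictor triples failing the scope): 1.

1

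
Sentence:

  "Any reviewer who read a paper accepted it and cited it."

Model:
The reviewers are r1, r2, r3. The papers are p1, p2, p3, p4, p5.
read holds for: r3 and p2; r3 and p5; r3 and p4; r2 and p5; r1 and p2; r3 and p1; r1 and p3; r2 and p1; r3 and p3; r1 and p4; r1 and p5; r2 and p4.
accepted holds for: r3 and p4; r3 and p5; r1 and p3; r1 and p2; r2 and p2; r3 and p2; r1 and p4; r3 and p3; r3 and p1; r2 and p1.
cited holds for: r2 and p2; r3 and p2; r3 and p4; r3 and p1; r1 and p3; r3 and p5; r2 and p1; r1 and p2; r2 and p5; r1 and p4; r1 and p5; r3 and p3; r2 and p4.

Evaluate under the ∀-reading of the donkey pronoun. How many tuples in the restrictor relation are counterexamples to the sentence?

3

"it" takes "a paper" as antecedent — a donkey pronoun bound across the clause boundary.
Strong reading: for every (r,p) with read(r,p), accepted(r,p) ∧ cited(r,p).
Restrictor pairs: (r1,p2) ✓  (r1,p3) ✓  (r1,p4) ✓  (r1,p5) ✗  (r2,p1) ✓  (r2,p4) ✗  (r2,p5) ✗  (r3,p1) ✓  (r3,p2) ✓  (r3,p3) ✓  (r3,p4) ✓  (r3,p5) ✓
Counterexamples (restrictor pairs failing the scope): 3.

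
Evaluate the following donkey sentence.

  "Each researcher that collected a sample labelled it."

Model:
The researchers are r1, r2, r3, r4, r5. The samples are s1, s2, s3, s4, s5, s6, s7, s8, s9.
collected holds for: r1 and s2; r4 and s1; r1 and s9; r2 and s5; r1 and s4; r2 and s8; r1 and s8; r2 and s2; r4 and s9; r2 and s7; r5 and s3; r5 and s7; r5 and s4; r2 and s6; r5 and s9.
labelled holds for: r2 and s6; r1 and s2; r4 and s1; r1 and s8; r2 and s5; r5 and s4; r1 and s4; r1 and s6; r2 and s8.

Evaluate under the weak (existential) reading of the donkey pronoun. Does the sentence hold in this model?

True

"it" takes "a sample" as antecedent — a donkey pronoun bound across the clause boundary.
Weak reading: every researcher r with some collected-sample has at least one collected-sample s such that labelled(r,s).
Per researcher: r1:✓  r2:✓  r4:✓  r5:✓
Every researcher in the restrictor has a witness.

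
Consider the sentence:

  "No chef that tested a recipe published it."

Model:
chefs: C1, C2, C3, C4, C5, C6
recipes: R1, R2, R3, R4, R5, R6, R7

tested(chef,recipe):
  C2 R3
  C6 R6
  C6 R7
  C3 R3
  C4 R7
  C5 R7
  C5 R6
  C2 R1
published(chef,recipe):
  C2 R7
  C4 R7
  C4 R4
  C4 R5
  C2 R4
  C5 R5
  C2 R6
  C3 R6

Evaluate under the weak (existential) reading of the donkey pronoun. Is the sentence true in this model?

"it" takes "a recipe" as antecedent — a donkey pronoun bound across the clause boundary.
Truth condition: for no (c,r) with tested(c,r) does published(c,r) hold.
Restrictor pairs — does the scope hold? (C2,R1):fails  (C2,R3):fails  (C3,R3):fails  (C4,R7):holds  (C5,R6):fails  (C5,R7):fails  (C6,R6):fails  (C6,R7):fails
Scope holds for 1 pair(s), so the sentence is false.

False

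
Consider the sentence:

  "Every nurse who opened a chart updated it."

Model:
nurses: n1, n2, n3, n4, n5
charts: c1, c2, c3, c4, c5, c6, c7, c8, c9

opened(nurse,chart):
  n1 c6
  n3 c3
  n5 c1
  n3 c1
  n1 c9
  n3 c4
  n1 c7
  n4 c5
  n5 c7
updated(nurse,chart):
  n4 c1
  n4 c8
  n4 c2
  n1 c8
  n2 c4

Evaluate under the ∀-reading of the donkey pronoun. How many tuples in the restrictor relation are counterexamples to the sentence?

9

"it" takes "a chart" as antecedent — a donkey pronoun bound across the clause boundary.
Strong reading: for every (n,c) with opened(n,c), updated(n,c).
Restrictor pairs: (n1,c6) ✗  (n1,c7) ✗  (n1,c9) ✗  (n3,c1) ✗  (n3,c3) ✗  (n3,c4) ✗  (n4,c5) ✗  (n5,c1) ✗  (n5,c7) ✗
Counterexamples (restrictor pairs failing the scope): 9.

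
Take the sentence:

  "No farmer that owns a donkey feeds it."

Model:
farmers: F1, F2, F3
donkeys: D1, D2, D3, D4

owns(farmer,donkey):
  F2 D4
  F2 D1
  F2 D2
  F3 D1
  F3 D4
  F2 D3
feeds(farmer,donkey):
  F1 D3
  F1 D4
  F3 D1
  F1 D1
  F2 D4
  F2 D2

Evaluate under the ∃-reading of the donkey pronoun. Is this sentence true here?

False

"it" takes "a donkey" as antecedent — a donkey pronoun bound across the clause boundary.
Truth condition: for no (f,d) with owns(f,d) does feeds(f,d) hold.
Restrictor pairs — does the scope hold? (F2,D1):fails  (F2,D2):holds  (F2,D3):fails  (F2,D4):holds  (F3,D1):holds  (F3,D4):fails
Scope holds for 3 pair(s), so the sentence is false.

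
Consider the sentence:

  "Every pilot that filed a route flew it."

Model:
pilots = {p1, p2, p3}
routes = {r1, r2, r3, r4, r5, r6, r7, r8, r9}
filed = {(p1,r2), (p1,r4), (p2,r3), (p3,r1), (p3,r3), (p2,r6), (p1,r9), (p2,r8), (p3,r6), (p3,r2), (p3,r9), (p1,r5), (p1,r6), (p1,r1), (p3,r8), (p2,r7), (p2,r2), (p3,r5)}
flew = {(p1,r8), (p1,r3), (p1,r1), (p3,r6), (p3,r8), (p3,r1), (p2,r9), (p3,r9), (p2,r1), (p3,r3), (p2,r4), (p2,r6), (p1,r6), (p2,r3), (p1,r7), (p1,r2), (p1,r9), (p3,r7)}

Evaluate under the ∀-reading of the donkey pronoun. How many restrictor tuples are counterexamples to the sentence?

"it" takes "a route" as antecedent — a donkey pronoun bound across the clause boundary.
Strong reading: for every (p,r) with filed(p,r), flew(p,r).
Restrictor pairs: (p1,r1) ✓  (p1,r2) ✓  (p1,r4) ✗  (p1,r5) ✗  (p1,r6) ✓  (p1,r9) ✓  (p2,r2) ✗  (p2,r3) ✓  (p2,r6) ✓  (p2,r7) ✗  (p2,r8) ✗  (p3,r1) ✓  (p3,r2) ✗  (p3,r3) ✓  (p3,r5) ✗  (p3,r6) ✓  (p3,r8) ✓  (p3,r9) ✓
Counterexamples (restrictor pairs failing the scope): 7.

7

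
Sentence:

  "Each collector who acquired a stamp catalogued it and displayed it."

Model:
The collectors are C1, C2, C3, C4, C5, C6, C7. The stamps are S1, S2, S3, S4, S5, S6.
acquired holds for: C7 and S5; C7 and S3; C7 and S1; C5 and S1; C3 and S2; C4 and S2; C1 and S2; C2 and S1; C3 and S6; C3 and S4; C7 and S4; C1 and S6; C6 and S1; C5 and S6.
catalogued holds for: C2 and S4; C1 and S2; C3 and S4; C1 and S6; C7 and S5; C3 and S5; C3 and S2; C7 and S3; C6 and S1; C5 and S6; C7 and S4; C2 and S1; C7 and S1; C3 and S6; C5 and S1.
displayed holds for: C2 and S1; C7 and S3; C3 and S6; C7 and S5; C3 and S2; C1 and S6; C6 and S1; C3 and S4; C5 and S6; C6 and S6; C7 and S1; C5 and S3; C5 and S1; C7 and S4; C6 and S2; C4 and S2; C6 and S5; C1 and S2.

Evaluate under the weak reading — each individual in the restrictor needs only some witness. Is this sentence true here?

"it" takes "a stamp" as antecedent — a donkey pronoun bound across the clause boundary.
Weak reading: every collector c with some acquired-stamp has at least one acquired-stamp s such that catalogued(c,s) ∧ displayed(c,s).
Per collector: C1:✓  C2:✓  C3:✓  C4:✗  C5:✓  C6:✓  C7:✓
C4 has no witness among its acquired-stamps.

False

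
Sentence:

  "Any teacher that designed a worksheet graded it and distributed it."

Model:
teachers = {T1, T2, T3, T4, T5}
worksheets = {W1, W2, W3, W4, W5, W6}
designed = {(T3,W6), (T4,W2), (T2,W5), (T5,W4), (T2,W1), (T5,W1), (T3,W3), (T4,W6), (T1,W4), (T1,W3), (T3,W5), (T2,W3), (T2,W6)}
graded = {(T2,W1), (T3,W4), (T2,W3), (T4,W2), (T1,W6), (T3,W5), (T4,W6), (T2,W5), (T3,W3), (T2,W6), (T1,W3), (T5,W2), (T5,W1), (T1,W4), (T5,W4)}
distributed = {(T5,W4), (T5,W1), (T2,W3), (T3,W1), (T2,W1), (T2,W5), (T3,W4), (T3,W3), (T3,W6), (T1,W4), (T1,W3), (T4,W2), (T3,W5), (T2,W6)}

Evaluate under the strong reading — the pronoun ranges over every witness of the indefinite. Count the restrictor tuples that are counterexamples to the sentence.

"it" takes "a worksheet" as antecedent — a donkey pronoun bound across the clause boundary.
Strong reading: for every (t,w) with designed(t,w), graded(t,w) ∧ distributed(t,w).
Restrictor pairs: (T1,W3) ✓  (T1,W4) ✓  (T2,W1) ✓  (T2,W3) ✓  (T2,W5) ✓  (T2,W6) ✓  (T3,W3) ✓  (T3,W5) ✓  (T3,W6) ✗  (T4,W2) ✓  (T4,W6) ✗  (T5,W1) ✓  (T5,W4) ✓
Counterexamples (restrictor pairs failing the scope): 2.

2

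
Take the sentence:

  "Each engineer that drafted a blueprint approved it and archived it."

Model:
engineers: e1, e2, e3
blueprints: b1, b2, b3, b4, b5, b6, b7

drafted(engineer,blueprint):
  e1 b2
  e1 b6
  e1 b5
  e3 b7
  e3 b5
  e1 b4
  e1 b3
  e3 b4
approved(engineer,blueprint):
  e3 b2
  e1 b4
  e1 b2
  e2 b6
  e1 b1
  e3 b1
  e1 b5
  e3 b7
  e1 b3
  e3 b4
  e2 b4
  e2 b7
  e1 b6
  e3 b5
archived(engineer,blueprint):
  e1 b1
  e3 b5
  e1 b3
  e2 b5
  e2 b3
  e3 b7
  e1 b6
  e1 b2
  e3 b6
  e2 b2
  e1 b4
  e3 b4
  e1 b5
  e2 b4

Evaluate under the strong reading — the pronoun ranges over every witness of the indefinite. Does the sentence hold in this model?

True

"it" takes "a blueprint" as antecedent — a donkey pronoun bound across the clause boundary.
Strong reading: for every (e,b) with drafted(e,b), approved(e,b) ∧ archived(e,b).
Restrictor pairs: (e1,b2) ✓  (e1,b3) ✓  (e1,b4) ✓  (e1,b5) ✓  (e1,b6) ✓  (e3,b4) ✓  (e3,b5) ✓  (e3,b7) ✓
Every restrictor pair satisfies the scope.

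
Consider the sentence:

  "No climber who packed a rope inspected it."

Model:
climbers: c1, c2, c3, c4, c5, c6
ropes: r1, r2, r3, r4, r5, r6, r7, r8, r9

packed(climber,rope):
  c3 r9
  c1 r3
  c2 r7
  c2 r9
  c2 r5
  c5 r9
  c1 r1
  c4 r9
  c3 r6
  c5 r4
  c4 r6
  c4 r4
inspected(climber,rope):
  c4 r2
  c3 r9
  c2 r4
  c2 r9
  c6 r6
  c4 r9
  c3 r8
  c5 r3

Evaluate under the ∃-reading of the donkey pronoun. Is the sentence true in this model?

"it" takes "a rope" as antecedent — a donkey pronoun bound across the clause boundary.
Truth condition: for no (c,r) with packed(c,r) does inspected(c,r) hold.
Restrictor pairs — does the scope hold? (c1,r1):fails  (c1,r3):fails  (c2,r5):fails  (c2,r7):fails  (c2,r9):holds  (c3,r6):fails  (c3,r9):holds  (c4,r4):fails  (c4,r6):fails  (c4,r9):holds  (c5,r4):fails  (c5,r9):fails
Scope holds for 3 pair(s), so the sentence is false.

False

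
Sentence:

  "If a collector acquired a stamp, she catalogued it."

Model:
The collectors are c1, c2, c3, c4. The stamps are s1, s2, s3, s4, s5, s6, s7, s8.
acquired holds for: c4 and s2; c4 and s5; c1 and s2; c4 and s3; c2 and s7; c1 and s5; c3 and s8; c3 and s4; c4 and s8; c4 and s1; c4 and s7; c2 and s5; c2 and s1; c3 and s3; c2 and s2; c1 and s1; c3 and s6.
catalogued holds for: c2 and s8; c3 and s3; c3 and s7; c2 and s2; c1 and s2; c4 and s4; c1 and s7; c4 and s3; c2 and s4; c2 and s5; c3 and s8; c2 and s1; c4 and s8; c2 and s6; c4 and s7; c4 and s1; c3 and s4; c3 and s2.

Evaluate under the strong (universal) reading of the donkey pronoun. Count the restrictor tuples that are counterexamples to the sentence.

6

"it" takes "a stamp" as antecedent — a donkey pronoun bound across the clause boundary.
Strong reading: for every (c,s) with acquired(c,s), catalogued(c,s).
Restrictor pairs: (c1,s1) ✗  (c1,s2) ✓  (c1,s5) ✗  (c2,s1) ✓  (c2,s2) ✓  (c2,s5) ✓  (c2,s7) ✗  (c3,s3) ✓  (c3,s4) ✓  (c3,s6) ✗  (c3,s8) ✓  (c4,s1) ✓  (c4,s2) ✗  (c4,s3) ✓  (c4,s5) ✗  (c4,s7) ✓  (c4,s8) ✓
Counterexamples (restrictor pairs failing the scope): 6.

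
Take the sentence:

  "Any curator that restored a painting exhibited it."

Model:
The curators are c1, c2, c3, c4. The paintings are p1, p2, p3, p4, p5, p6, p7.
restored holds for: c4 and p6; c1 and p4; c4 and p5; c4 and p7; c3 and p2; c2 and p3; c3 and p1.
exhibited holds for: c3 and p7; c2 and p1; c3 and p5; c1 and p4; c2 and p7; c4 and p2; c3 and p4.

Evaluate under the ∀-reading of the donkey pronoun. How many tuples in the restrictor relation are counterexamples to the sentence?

"it" takes "a painting" as antecedent — a donkey pronoun bound across the clause boundary.
Strong reading: for every (c,p) with restored(c,p), exhibited(c,p).
Restrictor pairs: (c1,p4) ✓  (c2,p3) ✗  (c3,p1) ✗  (c3,p2) ✗  (c4,p5) ✗  (c4,p6) ✗  (c4,p7) ✗
Counterexamples (restrictor pairs failing the scope): 6.

6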